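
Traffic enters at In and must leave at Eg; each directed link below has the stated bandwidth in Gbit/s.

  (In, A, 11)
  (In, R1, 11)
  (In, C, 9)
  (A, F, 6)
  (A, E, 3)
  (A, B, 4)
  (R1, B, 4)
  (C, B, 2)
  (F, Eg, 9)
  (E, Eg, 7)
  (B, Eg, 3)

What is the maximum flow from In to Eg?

Augment In→A→F→Eg: bottleneck 6, flow now 6.
Augment In→A→E→Eg: bottleneck 3, flow now 9.
Augment In→A→B→Eg: bottleneck 2, flow now 11.
Augment In→R1→B→Eg: bottleneck 1, flow now 12.
No augmenting path remains; maximum flow = 12.
In the residual graph, reachable from In: {In, A, R1, C, B}.
Min-cut edges: A→F (6), A→E (3), B→Eg (3); capacity 6 + 3 + 3 = 12.
This cut is saturated, so no flow can exceed 12.

12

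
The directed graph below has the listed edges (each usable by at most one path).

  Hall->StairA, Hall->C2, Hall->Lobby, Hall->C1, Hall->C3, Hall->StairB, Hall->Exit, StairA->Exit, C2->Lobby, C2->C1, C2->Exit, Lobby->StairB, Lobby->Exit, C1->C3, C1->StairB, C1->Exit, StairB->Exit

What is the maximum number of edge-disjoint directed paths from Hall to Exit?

Assign every edge capacity 1; by Menger, the answer equals the max flow.
Path Hall→Exit (+1); total 1.
Path Hall→StairA→Exit (+1); total 2.
Path Hall→C2→Exit (+1); total 3.
Path Hall→Lobby→Exit (+1); total 4.
Path Hall→C1→Exit (+1); total 5.
Path Hall→StairB→Exit (+1); total 6.
No residual Hall→Exit path; max flow = 6.
Certifying cut of size 6: {Hall→C1, Hall→C2, Hall→Exit, Hall→Lobby, Hall→StairA, Hall→StairB}.

6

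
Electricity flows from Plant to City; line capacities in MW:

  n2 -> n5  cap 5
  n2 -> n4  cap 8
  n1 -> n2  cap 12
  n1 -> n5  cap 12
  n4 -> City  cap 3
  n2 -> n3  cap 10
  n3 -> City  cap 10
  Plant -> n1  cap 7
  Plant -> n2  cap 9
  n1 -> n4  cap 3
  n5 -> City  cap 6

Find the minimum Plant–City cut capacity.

16

Augment Plant→n1→n4→City: bottleneck 3, flow now 3.
Augment Plant→n1→n5→City: bottleneck 4, flow now 7.
Augment Plant→n2→n3→City: bottleneck 9, flow now 16.
No augmenting path remains; maximum flow = 16.
By max-flow min-cut, the minimum cut capacity equals the max flow.
In the residual graph, reachable from Plant: {Plant}.
Min-cut edges: Plant→n1 (7), Plant→n2 (9); capacity 7 + 9 = 16.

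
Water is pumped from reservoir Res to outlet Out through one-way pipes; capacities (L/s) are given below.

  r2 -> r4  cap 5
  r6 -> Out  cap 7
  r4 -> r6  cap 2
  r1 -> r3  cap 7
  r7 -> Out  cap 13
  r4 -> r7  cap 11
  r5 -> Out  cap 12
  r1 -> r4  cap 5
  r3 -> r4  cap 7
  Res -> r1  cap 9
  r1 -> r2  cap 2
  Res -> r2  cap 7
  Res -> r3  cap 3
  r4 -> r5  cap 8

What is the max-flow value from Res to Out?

Augment Res→r1→r4→r5→Out: bottleneck 5, flow now 5.
Augment Res→r2→r4→r5→Out: bottleneck 3, flow now 8.
Augment Res→r2→r4→r6→Out: bottleneck 2, flow now 10.
Augment Res→r3→r4→r7→Out: bottleneck 3, flow now 13.
Augment Res→r1→r3→r4→r7→Out: bottleneck 4, flow now 17.
No augmenting path remains; maximum flow = 17.
In the residual graph, reachable from Res: {Res, r2}.
Min-cut edges: Res→r1 (9), Res→r3 (3), r2→r4 (5); capacity 9 + 3 + 5 = 17.
This cut is saturated, so no flow can exceed 17.

17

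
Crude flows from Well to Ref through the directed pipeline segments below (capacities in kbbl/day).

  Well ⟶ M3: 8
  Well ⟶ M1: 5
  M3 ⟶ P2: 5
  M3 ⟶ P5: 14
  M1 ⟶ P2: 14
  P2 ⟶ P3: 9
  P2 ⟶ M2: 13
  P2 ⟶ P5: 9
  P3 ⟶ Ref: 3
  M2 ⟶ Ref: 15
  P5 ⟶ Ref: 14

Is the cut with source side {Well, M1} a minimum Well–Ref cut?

No — its capacity is 22, but the minimum cut has capacity 13.

Given cut capacity: 8 + 14 = 22.
Augment Well→M3→P5→Ref: bottleneck 8, flow now 8.
Augment Well→M1→P2→P3→Ref: bottleneck 3, flow now 11.
Augment Well→M1→P2→M2→Ref: bottleneck 2, flow now 13.
No augmenting path remains; maximum flow = 13.
In the residual graph, reachable from Well: {Well}.
Min-cut edges: Well→M3 (8), Well→M1 (5); capacity 8 + 5 = 13.
Cut capacity 22 exceeds the max flow 13, so it is not minimum.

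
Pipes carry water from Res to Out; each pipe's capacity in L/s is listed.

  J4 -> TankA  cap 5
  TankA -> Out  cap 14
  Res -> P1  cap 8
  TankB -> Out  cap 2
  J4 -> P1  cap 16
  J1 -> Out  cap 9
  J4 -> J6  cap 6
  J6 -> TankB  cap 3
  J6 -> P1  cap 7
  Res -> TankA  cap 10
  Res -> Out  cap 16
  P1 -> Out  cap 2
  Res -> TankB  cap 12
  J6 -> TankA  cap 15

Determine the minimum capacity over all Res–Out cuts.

Augment Res→Out: bottleneck 16, flow now 16.
Augment Res→TankB→Out: bottleneck 2, flow now 18.
Augment Res→P1→Out: bottleneck 2, flow now 20.
Augment Res→TankA→Out: bottleneck 10, flow now 30.
No augmenting path remains; maximum flow = 30.
By max-flow min-cut, the minimum cut capacity equals the max flow.
In the residual graph, reachable from Res: {Res, TankB, P1}.
Min-cut edges: Res→TankA (10), Res→Out (16), TankB→Out (2), P1→Out (2); capacity 10 + 16 + 2 + 2 = 30.

30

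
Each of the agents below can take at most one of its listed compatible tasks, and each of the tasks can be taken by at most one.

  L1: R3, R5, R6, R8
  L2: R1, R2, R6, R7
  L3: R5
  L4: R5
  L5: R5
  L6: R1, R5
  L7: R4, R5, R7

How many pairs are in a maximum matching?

5

Unit-capacity flow: source→left, listed edges, right→sink; max matching = max flow.
Augmenting path L1→R3 (+1); matched 1.
Augmenting path L2→R1 (+1); matched 2.
Augmenting path L3→R5 (+1); matched 3.
Augmenting path L7→R4 (+1); matched 4.
Augmenting path L6→R1→L2→R2 (+1); matched 5.
No augmenting path remains; maximum matching = 5.
König certificate: {L1, L2, L6, L7, R5} is a vertex cover of size 5 (every listed pair touches it), so no matching can be larger.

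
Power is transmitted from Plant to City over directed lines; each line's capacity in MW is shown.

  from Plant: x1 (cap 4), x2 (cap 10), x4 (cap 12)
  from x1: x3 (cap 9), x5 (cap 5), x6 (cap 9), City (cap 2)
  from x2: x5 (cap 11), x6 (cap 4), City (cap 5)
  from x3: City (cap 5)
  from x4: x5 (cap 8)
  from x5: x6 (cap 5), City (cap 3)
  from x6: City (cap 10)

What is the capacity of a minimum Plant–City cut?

Augment Plant→x1→City: bottleneck 2, flow now 2.
Augment Plant→x2→City: bottleneck 5, flow now 7.
Augment Plant→x1→x3→City: bottleneck 2, flow now 9.
Augment Plant→x2→x5→City: bottleneck 3, flow now 12.
Augment Plant→x2→x6→City: bottleneck 2, flow now 14.
Augment Plant→x4→x5→x6→City: bottleneck 5, flow now 19.
Augment Plant→x4→x5→x2→x6→City: bottleneck 2, flow now 21. (uses reverse residual edge)
No augmenting path remains; maximum flow = 21.
By max-flow min-cut, the minimum cut capacity equals the max flow.
In the residual graph, reachable from Plant: {Plant, x2, x4, x5}.
Min-cut edges: Plant→x1 (4), x2→x6 (4), x2→City (5), x5→x6 (5), x5→City (3); capacity 4 + 4 + 5 + 5 + 3 = 21.

21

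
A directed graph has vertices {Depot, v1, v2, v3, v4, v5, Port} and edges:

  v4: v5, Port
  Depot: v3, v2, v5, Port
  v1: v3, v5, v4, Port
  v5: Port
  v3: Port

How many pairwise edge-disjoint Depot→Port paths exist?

Assign every edge capacity 1; by Menger, the answer equals the max flow.
Path Depot→Port (+1); total 1.
Path Depot→v3→Port (+1); total 2.
Path Depot→v5→Port (+1); total 3.
No residual Depot→Port path; max flow = 3.
Certifying cut of size 3: {Depot→Port, Depot→v3, Depot→v5}.

3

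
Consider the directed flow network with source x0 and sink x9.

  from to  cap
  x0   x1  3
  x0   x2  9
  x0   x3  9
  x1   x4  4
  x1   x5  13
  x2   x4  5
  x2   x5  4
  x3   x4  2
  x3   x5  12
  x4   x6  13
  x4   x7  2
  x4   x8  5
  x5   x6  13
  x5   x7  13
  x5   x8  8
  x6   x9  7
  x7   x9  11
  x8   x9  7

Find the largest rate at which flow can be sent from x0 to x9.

Augment x0→x1→x4→x6→x9: bottleneck 3, flow now 3.
Augment x0→x2→x4→x6→x9: bottleneck 4, flow now 7.
Augment x0→x2→x4→x7→x9: bottleneck 1, flow now 8.
Augment x0→x2→x5→x7→x9: bottleneck 4, flow now 12.
Augment x0→x3→x4→x7→x9: bottleneck 1, flow now 13.
Augment x0→x3→x4→x8→x9: bottleneck 1, flow now 14.
Augment x0→x3→x5→x7→x9: bottleneck 5, flow now 19.
Augment x0→x3→x5→x8→x9: bottleneck 2, flow now 21.
No augmenting path remains; maximum flow = 21.
In the residual graph, reachable from x0: {x0}.
Min-cut edges: x0→x1 (3), x0→x2 (9), x0→x3 (9); capacity 3 + 9 + 9 = 21.
This cut is saturated, so no flow can exceed 21.

21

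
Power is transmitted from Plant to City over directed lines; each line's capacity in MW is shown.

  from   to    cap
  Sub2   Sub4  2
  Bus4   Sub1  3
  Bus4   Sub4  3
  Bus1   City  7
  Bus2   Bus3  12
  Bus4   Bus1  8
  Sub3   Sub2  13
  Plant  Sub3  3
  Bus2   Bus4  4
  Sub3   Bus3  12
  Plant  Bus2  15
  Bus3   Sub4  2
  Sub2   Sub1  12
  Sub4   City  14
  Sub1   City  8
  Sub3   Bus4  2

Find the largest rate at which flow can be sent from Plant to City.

Augment Plant→Bus2→Bus4→Sub1→City: bottleneck 3, flow now 3.
Augment Plant→Bus2→Bus4→Sub4→City: bottleneck 1, flow now 4.
Augment Plant→Bus2→Bus3→Sub4→City: bottleneck 2, flow now 6.
Augment Plant→Sub3→Bus4→Sub4→City: bottleneck 2, flow now 8.
Augment Plant→Sub3→Sub2→Sub1→City: bottleneck 1, flow now 9.
No augmenting path remains; maximum flow = 9.
In the residual graph, reachable from Plant: {Plant, Bus2, Bus3}.
Min-cut edges: Plant→Sub3 (3), Bus2→Bus4 (4), Bus3→Sub4 (2); capacity 3 + 4 + 2 = 9.
This cut is saturated, so no flow can exceed 9.

9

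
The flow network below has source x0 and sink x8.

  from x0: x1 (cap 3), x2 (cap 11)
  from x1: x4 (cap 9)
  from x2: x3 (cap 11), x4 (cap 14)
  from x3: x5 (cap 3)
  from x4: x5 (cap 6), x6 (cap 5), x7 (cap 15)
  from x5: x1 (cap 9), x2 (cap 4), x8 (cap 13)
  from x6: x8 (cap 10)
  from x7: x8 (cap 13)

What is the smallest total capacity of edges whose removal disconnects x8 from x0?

Augment x0→x1→x4→x5→x8: bottleneck 3, flow now 3.
Augment x0→x2→x3→x5→x8: bottleneck 3, flow now 6.
Augment x0→x2→x4→x5→x8: bottleneck 3, flow now 9.
Augment x0→x2→x4→x6→x8: bottleneck 5, flow now 14.
No augmenting path remains; maximum flow = 14.
By max-flow min-cut, the minimum cut capacity equals the max flow.
In the residual graph, reachable from x0: {x0}.
Min-cut edges: x0→x1 (3), x0→x2 (11); capacity 3 + 11 = 14.

14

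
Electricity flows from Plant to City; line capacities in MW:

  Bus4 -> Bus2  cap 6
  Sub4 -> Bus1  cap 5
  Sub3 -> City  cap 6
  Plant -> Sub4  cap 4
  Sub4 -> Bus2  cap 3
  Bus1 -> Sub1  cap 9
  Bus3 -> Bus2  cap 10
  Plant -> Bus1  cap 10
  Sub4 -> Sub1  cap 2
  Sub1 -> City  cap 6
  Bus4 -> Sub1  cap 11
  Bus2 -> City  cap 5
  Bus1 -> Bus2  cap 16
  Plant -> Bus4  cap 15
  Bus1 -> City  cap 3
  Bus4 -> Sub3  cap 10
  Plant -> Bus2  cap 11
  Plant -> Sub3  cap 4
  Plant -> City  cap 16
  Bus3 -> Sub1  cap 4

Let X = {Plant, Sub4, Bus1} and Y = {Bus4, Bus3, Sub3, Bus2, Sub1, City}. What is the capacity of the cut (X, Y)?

79

Edges leaving {Plant, Sub4, Bus1}: Plant→Bus4 (15), Plant→Sub3 (4), Plant→Bus2 (11), Plant→City (16), Sub4→Bus2 (3), Sub4→Sub1 (2), Bus1→Bus2 (16), Bus1→Sub1 (9), Bus1→City (3).
Cut capacity = 15 + 4 + 11 + 16 + 3 + 2 + 16 + 9 + 3 = 79.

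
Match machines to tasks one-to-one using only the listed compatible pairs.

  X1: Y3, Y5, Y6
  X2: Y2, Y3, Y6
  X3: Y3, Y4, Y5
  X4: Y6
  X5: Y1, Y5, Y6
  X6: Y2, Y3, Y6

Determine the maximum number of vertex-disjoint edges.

6

Unit-capacity flow: source→left, listed edges, right→sink; max matching = max flow.
Augmenting path X1→Y3 (+1); matched 1.
Augmenting path X2→Y2 (+1); matched 2.
Augmenting path X3→Y4 (+1); matched 3.
Augmenting path X4→Y6 (+1); matched 4.
Augmenting path X5→Y1 (+1); matched 5.
Augmenting path X6→Y3→X1→Y5 (+1); matched 6.
No augmenting path remains; maximum matching = 6.
König certificate: {X1, X2, X3, X4, X5, X6} is a vertex cover of size 6 (every listed pair touches it), so no matching can be larger.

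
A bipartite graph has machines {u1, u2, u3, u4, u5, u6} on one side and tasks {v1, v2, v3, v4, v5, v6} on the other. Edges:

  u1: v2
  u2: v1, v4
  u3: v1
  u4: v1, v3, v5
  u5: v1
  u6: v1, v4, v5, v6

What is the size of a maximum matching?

Unit-capacity flow: source→left, listed edges, right→sink; max matching = max flow.
Augmenting path u1→v2 (+1); matched 1.
Augmenting path u2→v1 (+1); matched 2.
Augmenting path u4→v3 (+1); matched 3.
Augmenting path u6→v4 (+1); matched 4.
Augmenting path u3→v1→u2→v4→u6→v5 (+1); matched 5.
No augmenting path remains; maximum matching = 5.
König certificate: {u1, u2, u4, u6, v1} is a vertex cover of size 5 (every listed pair touches it), so no matching can be larger.

5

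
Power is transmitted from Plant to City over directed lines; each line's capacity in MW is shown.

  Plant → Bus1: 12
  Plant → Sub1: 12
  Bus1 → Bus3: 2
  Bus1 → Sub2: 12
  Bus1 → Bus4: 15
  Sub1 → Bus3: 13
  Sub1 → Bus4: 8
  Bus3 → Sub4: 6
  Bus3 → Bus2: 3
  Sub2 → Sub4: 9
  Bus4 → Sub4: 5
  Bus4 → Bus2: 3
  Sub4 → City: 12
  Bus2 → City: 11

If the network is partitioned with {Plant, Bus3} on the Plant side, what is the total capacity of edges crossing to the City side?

Edges leaving {Plant, Bus3}: Plant→Bus1 (12), Plant→Sub1 (12), Bus3→Sub4 (6), Bus3→Bus2 (3).
Cut capacity = 12 + 12 + 6 + 3 = 33.

33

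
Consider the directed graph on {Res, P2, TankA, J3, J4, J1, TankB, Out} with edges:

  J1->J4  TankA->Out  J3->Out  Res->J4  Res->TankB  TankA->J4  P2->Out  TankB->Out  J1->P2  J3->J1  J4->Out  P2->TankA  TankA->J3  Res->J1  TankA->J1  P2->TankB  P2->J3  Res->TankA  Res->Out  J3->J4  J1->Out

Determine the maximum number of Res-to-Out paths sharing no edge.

5

Assign every edge capacity 1; by Menger, the answer equals the max flow.
Path Res→Out (+1); total 1.
Path Res→TankA→Out (+1); total 2.
Path Res→J4→Out (+1); total 3.
Path Res→J1→Out (+1); total 4.
Path Res→TankB→Out (+1); total 5.
No residual Res→Out path; max flow = 5.
Certifying cut of size 5: {Res→J1, Res→J4, Res→Out, Res→TankA, Res→TankB}.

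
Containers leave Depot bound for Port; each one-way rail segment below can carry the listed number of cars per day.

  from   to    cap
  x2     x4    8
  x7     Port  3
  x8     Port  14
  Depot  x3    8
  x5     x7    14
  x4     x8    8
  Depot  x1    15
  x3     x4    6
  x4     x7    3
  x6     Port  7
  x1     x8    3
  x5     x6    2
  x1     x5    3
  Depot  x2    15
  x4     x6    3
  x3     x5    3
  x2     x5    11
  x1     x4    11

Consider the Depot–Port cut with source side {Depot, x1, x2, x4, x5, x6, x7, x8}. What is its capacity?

32

Edges leaving {Depot, x1, x2, x4, x5, x6, x7, x8}: Depot→x3 (8), x6→Port (7), x7→Port (3), x8→Port (14).
Cut capacity = 8 + 7 + 3 + 14 = 32.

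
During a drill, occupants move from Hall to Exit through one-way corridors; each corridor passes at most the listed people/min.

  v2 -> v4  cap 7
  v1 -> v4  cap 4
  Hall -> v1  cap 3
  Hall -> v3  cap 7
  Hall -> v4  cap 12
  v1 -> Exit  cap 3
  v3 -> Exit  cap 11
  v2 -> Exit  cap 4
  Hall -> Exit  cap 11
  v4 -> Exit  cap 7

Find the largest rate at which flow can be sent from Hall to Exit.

28

Augment Hall→Exit: bottleneck 11, flow now 11.
Augment Hall→v1→Exit: bottleneck 3, flow now 14.
Augment Hall→v3→Exit: bottleneck 7, flow now 21.
Augment Hall→v4→Exit: bottleneck 7, flow now 28.
No augmenting path remains; maximum flow = 28.
In the residual graph, reachable from Hall: {Hall, v4}.
Min-cut edges: Hall→v1 (3), Hall→v3 (7), Hall→Exit (11), v4→Exit (7); capacity 3 + 7 + 11 + 7 = 28.
This cut is saturated, so no flow can exceed 28.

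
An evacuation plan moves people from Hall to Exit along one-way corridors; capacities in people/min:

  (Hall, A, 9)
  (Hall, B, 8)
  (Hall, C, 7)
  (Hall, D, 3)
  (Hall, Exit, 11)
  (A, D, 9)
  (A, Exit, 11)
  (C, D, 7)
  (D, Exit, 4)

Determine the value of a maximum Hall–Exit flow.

Augment Hall→Exit: bottleneck 11, flow now 11.
Augment Hall→A→Exit: bottleneck 9, flow now 20.
Augment Hall→D→Exit: bottleneck 3, flow now 23.
Augment Hall→C→D→Exit: bottleneck 1, flow now 24.
No augmenting path remains; maximum flow = 24.
In the residual graph, reachable from Hall: {Hall, B, C, D}.
Min-cut edges: Hall→A (9), Hall→Exit (11), D→Exit (4); capacity 9 + 11 + 4 = 24.
This cut is saturated, so no flow can exceed 24.

24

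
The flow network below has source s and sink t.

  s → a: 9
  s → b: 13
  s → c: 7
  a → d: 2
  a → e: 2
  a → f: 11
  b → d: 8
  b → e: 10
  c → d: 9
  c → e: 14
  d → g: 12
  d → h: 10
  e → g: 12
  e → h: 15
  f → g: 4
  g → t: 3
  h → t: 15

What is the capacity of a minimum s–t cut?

Augment s→a→d→g→t: bottleneck 2, flow now 2.
Augment s→a→e→g→t: bottleneck 1, flow now 3.
Augment s→a→e→h→t: bottleneck 1, flow now 4.
Augment s→b→d→h→t: bottleneck 8, flow now 12.
Augment s→b→e→h→t: bottleneck 5, flow now 17.
Augment s→c→d→h→t: bottleneck 1, flow now 18.
No augmenting path remains; maximum flow = 18.
By max-flow min-cut, the minimum cut capacity equals the max flow.
In the residual graph, reachable from s: {s, a, b, c, d, e, f, g, h}.
Min-cut edges: g→t (3), h→t (15); capacity 3 + 15 = 18.

18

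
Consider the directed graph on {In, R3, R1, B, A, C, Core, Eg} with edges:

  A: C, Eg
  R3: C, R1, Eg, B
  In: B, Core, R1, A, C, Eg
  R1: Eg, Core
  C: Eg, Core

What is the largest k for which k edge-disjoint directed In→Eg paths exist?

Assign every edge capacity 1; by Menger, the answer equals the max flow.
Path In→Eg (+1); total 1.
Path In→R1→Eg (+1); total 2.
Path In→A→Eg (+1); total 3.
Path In→C→Eg (+1); total 4.
No residual In→Eg path; max flow = 4.
Certifying cut of size 4: {In→A, In→C, In→Eg, In→R1}.

4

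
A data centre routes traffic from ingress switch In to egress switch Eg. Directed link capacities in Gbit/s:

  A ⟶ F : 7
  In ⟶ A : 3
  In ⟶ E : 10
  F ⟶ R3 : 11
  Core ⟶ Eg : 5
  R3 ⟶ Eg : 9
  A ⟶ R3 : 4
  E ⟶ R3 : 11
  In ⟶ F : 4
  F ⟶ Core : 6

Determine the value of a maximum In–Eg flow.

Augment In→A→R3→Eg: bottleneck 3, flow now 3.
Augment In→E→R3→Eg: bottleneck 6, flow now 9.
Augment In→F→Core→Eg: bottleneck 4, flow now 13.
Augment In→E→R3→A→F→Core→Eg: bottleneck 1, flow now 14. (uses reverse residual edge)
No augmenting path remains; maximum flow = 14.
In the residual graph, reachable from In: {In, A, E, F, Core, R3}.
Min-cut edges: Core→Eg (5), R3→Eg (9); capacity 5 + 9 = 14.
This cut is saturated, so no flow can exceed 14.

14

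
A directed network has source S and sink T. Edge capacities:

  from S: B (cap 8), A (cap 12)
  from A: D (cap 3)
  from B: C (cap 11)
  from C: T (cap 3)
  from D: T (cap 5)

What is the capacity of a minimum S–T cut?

Augment S→A→D→T: bottleneck 3, flow now 3.
Augment S→B→C→T: bottleneck 3, flow now 6.
No augmenting path remains; maximum flow = 6.
By max-flow min-cut, the minimum cut capacity equals the max flow.
In the residual graph, reachable from S: {S, A, B, C}.
Min-cut edges: A→D (3), C→T (3); capacity 3 + 3 = 6.

6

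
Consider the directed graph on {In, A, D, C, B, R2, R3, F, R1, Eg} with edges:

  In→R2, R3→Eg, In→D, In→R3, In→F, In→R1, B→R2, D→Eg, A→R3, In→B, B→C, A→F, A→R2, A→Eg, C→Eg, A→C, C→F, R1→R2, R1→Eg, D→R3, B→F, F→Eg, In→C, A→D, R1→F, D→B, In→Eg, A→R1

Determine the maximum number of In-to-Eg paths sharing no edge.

Assign every edge capacity 1; by Menger, the answer equals the max flow.
Path In→Eg (+1); total 1.
Path In→D→Eg (+1); total 2.
Path In→C→Eg (+1); total 3.
Path In→R3→Eg (+1); total 4.
Path In→F→Eg (+1); total 5.
Path In→R1→Eg (+1); total 6.
No residual In→Eg path; max flow = 6.
Certifying cut of size 6: {C→Eg, F→Eg, In→D, In→Eg, In→R1, In→R3}.

6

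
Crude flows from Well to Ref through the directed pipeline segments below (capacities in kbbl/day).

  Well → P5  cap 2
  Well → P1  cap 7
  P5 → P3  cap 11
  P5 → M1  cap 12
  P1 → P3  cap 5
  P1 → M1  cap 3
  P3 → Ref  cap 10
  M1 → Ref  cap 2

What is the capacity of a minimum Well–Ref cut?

9

Augment Well→P5→P3→Ref: bottleneck 2, flow now 2.
Augment Well→P1→P3→Ref: bottleneck 5, flow now 7.
Augment Well→P1→M1→Ref: bottleneck 2, flow now 9.
No augmenting path remains; maximum flow = 9.
By max-flow min-cut, the minimum cut capacity equals the max flow.
In the residual graph, reachable from Well: {Well}.
Min-cut edges: Well→P5 (2), Well→P1 (7); capacity 2 + 7 = 9.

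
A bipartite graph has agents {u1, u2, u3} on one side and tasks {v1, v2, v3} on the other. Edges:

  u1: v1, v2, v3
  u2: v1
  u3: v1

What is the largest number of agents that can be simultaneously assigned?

2

Unit-capacity flow: source→left, listed edges, right→sink; max matching = max flow.
Augmenting path u1→v1 (+1); matched 1.
Augmenting path u2→v1→u1→v2 (+1); matched 2.
No augmenting path remains; maximum matching = 2.
König certificate: {u1, v1} is a vertex cover of size 2 (every listed pair touches it), so no matching can be larger.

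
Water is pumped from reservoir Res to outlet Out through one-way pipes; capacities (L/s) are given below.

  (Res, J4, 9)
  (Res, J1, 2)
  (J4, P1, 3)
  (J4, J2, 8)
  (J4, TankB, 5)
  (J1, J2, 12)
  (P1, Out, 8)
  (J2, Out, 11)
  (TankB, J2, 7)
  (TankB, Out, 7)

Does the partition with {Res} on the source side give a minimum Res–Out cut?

Given cut capacity: 9 + 2 = 11.
Augment Res→J4→P1→Out: bottleneck 3, flow now 3.
Augment Res→J4→J2→Out: bottleneck 6, flow now 9.
Augment Res→J1→J2→Out: bottleneck 2, flow now 11.
No augmenting path remains; maximum flow = 11.
Cut capacity 11 equals the max flow, so it is a minimum cut.

Yes — it is a minimum cut (capacity 11).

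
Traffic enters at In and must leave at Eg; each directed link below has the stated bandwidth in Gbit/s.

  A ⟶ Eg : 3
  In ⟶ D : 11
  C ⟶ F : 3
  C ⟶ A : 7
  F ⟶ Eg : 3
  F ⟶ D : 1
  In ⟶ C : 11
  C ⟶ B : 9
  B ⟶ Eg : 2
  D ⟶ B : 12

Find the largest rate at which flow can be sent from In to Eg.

Augment In→D→B→Eg: bottleneck 2, flow now 2.
Augment In→C→F→Eg: bottleneck 3, flow now 5.
Augment In→C→A→Eg: bottleneck 3, flow now 8.
No augmenting path remains; maximum flow = 8.
In the residual graph, reachable from In: {In, D, C, B, A}.
Min-cut edges: C→F (3), B→Eg (2), A→Eg (3); capacity 3 + 2 + 3 = 8.
This cut is saturated, so no flow can exceed 8.

8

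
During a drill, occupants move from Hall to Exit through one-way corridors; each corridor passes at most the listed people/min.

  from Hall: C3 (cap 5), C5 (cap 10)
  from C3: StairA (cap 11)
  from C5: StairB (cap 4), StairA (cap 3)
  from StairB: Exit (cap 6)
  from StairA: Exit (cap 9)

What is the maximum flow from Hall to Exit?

12

Augment Hall→C3→StairA→Exit: bottleneck 5, flow now 5.
Augment Hall→C5→StairB→Exit: bottleneck 4, flow now 9.
Augment Hall→C5→StairA→Exit: bottleneck 3, flow now 12.
No augmenting path remains; maximum flow = 12.
In the residual graph, reachable from Hall: {Hall, C5}.
Min-cut edges: Hall→C3 (5), C5→StairB (4), C5→StairA (3); capacity 5 + 4 + 3 = 12.
This cut is saturated, so no flow can exceed 12.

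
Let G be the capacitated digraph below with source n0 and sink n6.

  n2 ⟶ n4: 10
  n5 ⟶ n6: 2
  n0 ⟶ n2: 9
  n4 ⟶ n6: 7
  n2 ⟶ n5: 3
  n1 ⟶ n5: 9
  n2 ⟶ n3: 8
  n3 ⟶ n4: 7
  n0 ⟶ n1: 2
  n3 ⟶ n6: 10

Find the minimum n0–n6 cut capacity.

Augment n0→n1→n5→n6: bottleneck 2, flow now 2.
Augment n0→n2→n3→n6: bottleneck 8, flow now 10.
Augment n0→n2→n4→n6: bottleneck 1, flow now 11.
No augmenting path remains; maximum flow = 11.
By max-flow min-cut, the minimum cut capacity equals the max flow.
In the residual graph, reachable from n0: {n0}.
Min-cut edges: n0→n1 (2), n0→n2 (9); capacity 2 + 9 = 11.

11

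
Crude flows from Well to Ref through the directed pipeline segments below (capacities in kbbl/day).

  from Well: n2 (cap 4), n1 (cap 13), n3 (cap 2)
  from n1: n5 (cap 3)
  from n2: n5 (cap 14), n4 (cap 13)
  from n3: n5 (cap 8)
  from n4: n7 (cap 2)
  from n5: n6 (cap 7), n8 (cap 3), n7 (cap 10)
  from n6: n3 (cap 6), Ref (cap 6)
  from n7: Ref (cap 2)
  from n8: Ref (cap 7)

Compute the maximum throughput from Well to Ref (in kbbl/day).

Augment Well→n1→n5→n6→Ref: bottleneck 3, flow now 3.
Augment Well→n2→n4→n7→Ref: bottleneck 2, flow now 5.
Augment Well→n2→n5→n6→Ref: bottleneck 2, flow now 7.
Augment Well→n3→n5→n6→Ref: bottleneck 1, flow now 8.
Augment Well→n3→n5→n8→Ref: bottleneck 1, flow now 9.
No augmenting path remains; maximum flow = 9.
In the residual graph, reachable from Well: {Well, n1}.
Min-cut edges: Well→n2 (4), Well→n3 (2), n1→n5 (3); capacity 4 + 2 + 3 = 9.
This cut is saturated, so no flow can exceed 9.

9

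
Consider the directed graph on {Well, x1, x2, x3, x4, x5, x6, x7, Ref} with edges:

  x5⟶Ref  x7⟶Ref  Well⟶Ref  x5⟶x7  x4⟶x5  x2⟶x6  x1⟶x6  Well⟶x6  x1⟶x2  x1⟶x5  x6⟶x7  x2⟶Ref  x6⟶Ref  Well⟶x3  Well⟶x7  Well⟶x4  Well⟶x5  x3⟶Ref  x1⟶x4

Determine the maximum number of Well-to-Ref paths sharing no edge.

5

Assign every edge capacity 1; by Menger, the answer equals the max flow.
Path Well→Ref (+1); total 1.
Path Well→x3→Ref (+1); total 2.
Path Well→x5→Ref (+1); total 3.
Path Well→x6→Ref (+1); total 4.
Path Well→x7→Ref (+1); total 5.
No residual Well→Ref path; max flow = 5.
Certifying cut of size 5: {Well→Ref, Well→x3, Well→x6, x5→Ref, x7→Ref}.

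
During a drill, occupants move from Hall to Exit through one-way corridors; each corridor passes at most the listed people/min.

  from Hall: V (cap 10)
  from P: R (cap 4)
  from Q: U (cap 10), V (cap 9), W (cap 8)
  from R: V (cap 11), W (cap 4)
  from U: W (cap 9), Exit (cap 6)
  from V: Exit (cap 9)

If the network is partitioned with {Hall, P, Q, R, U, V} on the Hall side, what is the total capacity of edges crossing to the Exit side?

Edges leaving {Hall, P, Q, R, U, V}: Q→W (8), R→W (4), U→W (9), U→Exit (6), V→Exit (9).
Cut capacity = 8 + 4 + 9 + 6 + 9 = 36.

36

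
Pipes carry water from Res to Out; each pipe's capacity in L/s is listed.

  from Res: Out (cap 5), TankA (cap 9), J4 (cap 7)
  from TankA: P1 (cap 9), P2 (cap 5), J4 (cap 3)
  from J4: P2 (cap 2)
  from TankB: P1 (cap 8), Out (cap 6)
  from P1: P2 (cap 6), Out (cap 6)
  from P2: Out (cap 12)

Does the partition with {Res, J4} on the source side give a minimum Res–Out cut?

Yes — it is a minimum cut (capacity 16).

Given cut capacity: 9 + 5 + 2 = 16.
Augment Res→Out: bottleneck 5, flow now 5.
Augment Res→TankA→P1→Out: bottleneck 6, flow now 11.
Augment Res→TankA→P2→Out: bottleneck 3, flow now 14.
Augment Res→J4→P2→Out: bottleneck 2, flow now 16.
No augmenting path remains; maximum flow = 16.
Cut capacity 16 equals the max flow, so it is a minimum cut.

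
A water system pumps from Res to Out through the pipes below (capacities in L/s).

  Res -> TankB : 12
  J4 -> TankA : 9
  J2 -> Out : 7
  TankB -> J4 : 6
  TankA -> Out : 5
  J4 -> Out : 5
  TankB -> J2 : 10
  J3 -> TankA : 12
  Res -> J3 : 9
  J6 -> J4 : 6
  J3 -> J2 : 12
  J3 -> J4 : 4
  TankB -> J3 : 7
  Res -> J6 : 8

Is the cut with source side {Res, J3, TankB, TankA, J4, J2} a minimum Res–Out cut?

No — its capacity is 25, but the minimum cut has capacity 17.

Given cut capacity: 8 + 5 + 5 + 7 = 25.
Augment Res→J3→TankA→Out: bottleneck 5, flow now 5.
Augment Res→J3→J4→Out: bottleneck 4, flow now 9.
Augment Res→J6→J4→Out: bottleneck 1, flow now 10.
Augment Res→TankB→J2→Out: bottleneck 7, flow now 17.
No augmenting path remains; maximum flow = 17.
In the residual graph, reachable from Res: {Res, J3, J6, TankB, TankA, J4, J2}.
Min-cut edges: TankA→Out (5), J4→Out (5), J2→Out (7); capacity 5 + 5 + 7 = 17.
Cut capacity 25 exceeds the max flow 17, so it is not minimum.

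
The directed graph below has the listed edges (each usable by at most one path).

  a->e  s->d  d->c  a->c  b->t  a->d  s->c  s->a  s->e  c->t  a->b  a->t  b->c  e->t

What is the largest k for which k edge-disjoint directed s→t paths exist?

Assign every edge capacity 1; by Menger, the answer equals the max flow.
Path s→a→t (+1); total 1.
Path s→c→t (+1); total 2.
Path s→e→t (+1); total 3.
No residual s→t path; max flow = 3.
Certifying cut of size 3: {c→t, s→a, s→e}.

3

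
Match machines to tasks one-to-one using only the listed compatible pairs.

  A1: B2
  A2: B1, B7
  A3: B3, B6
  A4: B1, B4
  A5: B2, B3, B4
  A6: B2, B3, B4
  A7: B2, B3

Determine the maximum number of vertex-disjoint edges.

6

Unit-capacity flow: source→left, listed edges, right→sink; max matching = max flow.
Augmenting path A1→B2 (+1); matched 1.
Augmenting path A2→B1 (+1); matched 2.
Augmenting path A3→B3 (+1); matched 3.
Augmenting path A4→B4 (+1); matched 4.
Augmenting path A5→B3→A3→B6 (+1); matched 5.
Augmenting path A6→B4→A4→B1→A2→B7 (+1); matched 6.
No augmenting path remains; maximum matching = 6.
König certificate: {A2, A3, A4, B2, B3, B4} is a vertex cover of size 6 (every listed pair touches it), so no matching can be larger.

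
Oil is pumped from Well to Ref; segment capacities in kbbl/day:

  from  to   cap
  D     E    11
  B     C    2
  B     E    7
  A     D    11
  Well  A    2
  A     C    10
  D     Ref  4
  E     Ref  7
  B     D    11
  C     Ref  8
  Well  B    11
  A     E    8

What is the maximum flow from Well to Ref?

13

Augment Well→A→C→Ref: bottleneck 2, flow now 2.
Augment Well→B→C→Ref: bottleneck 2, flow now 4.
Augment Well→B→D→Ref: bottleneck 4, flow now 8.
Augment Well→B→E→Ref: bottleneck 5, flow now 13.
No augmenting path remains; maximum flow = 13.
In the residual graph, reachable from Well: {Well}.
Min-cut edges: Well→A (2), Well→B (11); capacity 2 + 11 = 13.
This cut is saturated, so no flow can exceed 13.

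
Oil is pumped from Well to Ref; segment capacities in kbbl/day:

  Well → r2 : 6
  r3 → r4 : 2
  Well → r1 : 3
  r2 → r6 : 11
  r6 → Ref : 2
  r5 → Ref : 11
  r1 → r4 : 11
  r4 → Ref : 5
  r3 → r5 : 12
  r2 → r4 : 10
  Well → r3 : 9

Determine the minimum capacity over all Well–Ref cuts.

Augment Well→r1→r4→Ref: bottleneck 3, flow now 3.
Augment Well→r2→r4→Ref: bottleneck 2, flow now 5.
Augment Well→r2→r6→Ref: bottleneck 2, flow now 7.
Augment Well→r3→r5→Ref: bottleneck 9, flow now 16.
No augmenting path remains; maximum flow = 16.
By max-flow min-cut, the minimum cut capacity equals the max flow.
In the residual graph, reachable from Well: {Well, r1, r2, r4, r6}.
Min-cut edges: Well→r3 (9), r4→Ref (5), r6→Ref (2); capacity 9 + 5 + 2 = 16.

16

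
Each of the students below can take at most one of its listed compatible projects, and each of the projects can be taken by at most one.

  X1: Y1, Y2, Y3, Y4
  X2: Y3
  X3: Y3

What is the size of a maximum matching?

2

Unit-capacity flow: source→left, listed edges, right→sink; max matching = max flow.
Augmenting path X1→Y1 (+1); matched 1.
Augmenting path X2→Y3 (+1); matched 2.
No augmenting path remains; maximum matching = 2.
König certificate: {X1, Y3} is a vertex cover of size 2 (every listed pair touches it), so no matching can be larger.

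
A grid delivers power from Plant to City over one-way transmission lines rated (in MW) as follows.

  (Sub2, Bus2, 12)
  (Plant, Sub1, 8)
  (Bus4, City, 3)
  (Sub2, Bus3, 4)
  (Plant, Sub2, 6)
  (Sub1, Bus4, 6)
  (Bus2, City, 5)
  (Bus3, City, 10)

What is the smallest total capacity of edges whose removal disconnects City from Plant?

Augment Plant→Sub2→Bus3→City: bottleneck 4, flow now 4.
Augment Plant→Sub2→Bus2→City: bottleneck 2, flow now 6.
Augment Plant→Sub1→Bus4→City: bottleneck 3, flow now 9.
No augmenting path remains; maximum flow = 9.
By max-flow min-cut, the minimum cut capacity equals the max flow.
In the residual graph, reachable from Plant: {Plant, Sub1, Bus4}.
Min-cut edges: Plant→Sub2 (6), Bus4→City (3); capacity 6 + 3 = 9.

9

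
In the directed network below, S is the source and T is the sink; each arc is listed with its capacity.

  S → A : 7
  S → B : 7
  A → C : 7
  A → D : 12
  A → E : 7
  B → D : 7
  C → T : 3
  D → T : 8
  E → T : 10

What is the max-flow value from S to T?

Augment S→A→C→T: bottleneck 3, flow now 3.
Augment S→A→D→T: bottleneck 4, flow now 7.
Augment S→B→D→T: bottleneck 4, flow now 11.
Augment S→B→D→A→E→T: bottleneck 3, flow now 14. (uses reverse residual edge)
No augmenting path remains; maximum flow = 14.
In the residual graph, reachable from S: {S}.
Min-cut edges: S→A (7), S→B (7); capacity 7 + 7 = 14.
This cut is saturated, so no flow can exceed 14.

14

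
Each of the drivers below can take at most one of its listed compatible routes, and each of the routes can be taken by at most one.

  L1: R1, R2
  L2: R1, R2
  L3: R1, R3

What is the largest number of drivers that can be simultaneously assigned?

Unit-capacity flow: source→left, listed edges, right→sink; max matching = max flow.
Augmenting path L1→R1 (+1); matched 1.
Augmenting path L2→R2 (+1); matched 2.
Augmenting path L3→R3 (+1); matched 3.
No augmenting path remains; maximum matching = 3.
König certificate: {L1, L2, L3} is a vertex cover of size 3 (every listed pair touches it), so no matching can be larger.

3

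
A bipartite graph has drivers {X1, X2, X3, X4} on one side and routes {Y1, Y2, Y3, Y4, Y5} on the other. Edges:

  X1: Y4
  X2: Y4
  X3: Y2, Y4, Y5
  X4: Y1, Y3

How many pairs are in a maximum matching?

3

Unit-capacity flow: source→left, listed edges, right→sink; max matching = max flow.
Augmenting path X1→Y4 (+1); matched 1.
Augmenting path X3→Y2 (+1); matched 2.
Augmenting path X4→Y1 (+1); matched 3.
No augmenting path remains; maximum matching = 3.
König certificate: {X3, X4, Y4} is a vertex cover of size 3 (every listed pair touches it), so no matching can be larger.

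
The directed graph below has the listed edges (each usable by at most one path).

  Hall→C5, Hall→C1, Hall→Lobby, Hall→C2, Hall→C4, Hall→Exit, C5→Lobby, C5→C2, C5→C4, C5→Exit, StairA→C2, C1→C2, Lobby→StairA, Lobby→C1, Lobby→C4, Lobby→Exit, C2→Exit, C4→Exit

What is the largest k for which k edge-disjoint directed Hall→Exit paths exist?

Assign every edge capacity 1; by Menger, the answer equals the max flow.
Path Hall→Exit (+1); total 1.
Path Hall→C5→Exit (+1); total 2.
Path Hall→Lobby→Exit (+1); total 3.
Path Hall→C2→Exit (+1); total 4.
Path Hall→C4→Exit (+1); total 5.
No residual Hall→Exit path; max flow = 5.
Certifying cut of size 5: {C2→Exit, Hall→C4, Hall→C5, Hall→Exit, Hall→Lobby}.

5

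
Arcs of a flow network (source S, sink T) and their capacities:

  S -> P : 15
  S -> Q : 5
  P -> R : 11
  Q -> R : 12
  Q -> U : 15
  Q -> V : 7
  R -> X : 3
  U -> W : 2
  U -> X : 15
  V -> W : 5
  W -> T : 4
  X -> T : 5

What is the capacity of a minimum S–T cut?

Augment S→P→R→X→T: bottleneck 3, flow now 3.
Augment S→Q→U→W→T: bottleneck 2, flow now 5.
Augment S→Q→U→X→T: bottleneck 2, flow now 7.
Augment S→Q→V→W→T: bottleneck 1, flow now 8.
No augmenting path remains; maximum flow = 8.
By max-flow min-cut, the minimum cut capacity equals the max flow.
In the residual graph, reachable from S: {S, P, R}.
Min-cut edges: S→Q (5), R→X (3); capacity 5 + 3 = 8.

8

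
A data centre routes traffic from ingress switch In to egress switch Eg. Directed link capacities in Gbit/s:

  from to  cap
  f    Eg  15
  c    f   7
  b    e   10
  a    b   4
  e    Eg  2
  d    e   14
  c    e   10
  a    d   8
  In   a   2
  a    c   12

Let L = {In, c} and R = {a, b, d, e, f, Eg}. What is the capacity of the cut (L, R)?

Edges leaving {In, c}: In→a (2), c→e (10), c→f (7).
Cut capacity = 2 + 10 + 7 = 19.

19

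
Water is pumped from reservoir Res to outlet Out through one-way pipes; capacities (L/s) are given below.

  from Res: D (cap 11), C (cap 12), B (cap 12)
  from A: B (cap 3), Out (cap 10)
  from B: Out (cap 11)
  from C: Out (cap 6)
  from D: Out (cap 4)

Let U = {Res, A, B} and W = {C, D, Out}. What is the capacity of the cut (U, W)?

Edges leaving {Res, A, B}: Res→C (12), Res→D (11), A→Out (10), B→Out (11).
Cut capacity = 12 + 11 + 10 + 11 = 44.

44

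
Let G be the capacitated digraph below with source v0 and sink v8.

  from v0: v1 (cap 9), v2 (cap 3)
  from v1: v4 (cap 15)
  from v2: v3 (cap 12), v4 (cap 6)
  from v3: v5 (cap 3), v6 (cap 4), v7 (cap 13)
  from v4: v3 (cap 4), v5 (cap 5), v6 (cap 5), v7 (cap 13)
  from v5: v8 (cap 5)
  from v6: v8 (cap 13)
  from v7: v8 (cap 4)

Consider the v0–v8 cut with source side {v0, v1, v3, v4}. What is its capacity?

Edges leaving {v0, v1, v3, v4}: v0→v2 (3), v3→v5 (3), v3→v6 (4), v3→v7 (13), v4→v5 (5), v4→v6 (5), v4→v7 (13).
Cut capacity = 3 + 3 + 4 + 13 + 5 + 5 + 13 = 46.

46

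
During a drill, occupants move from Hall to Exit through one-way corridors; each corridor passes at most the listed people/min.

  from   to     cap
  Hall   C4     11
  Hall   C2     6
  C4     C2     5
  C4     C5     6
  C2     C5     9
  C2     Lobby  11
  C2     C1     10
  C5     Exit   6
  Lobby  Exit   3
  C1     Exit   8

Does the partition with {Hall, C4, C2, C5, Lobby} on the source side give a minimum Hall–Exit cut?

Given cut capacity: 10 + 6 + 3 = 19.
Augment Hall→C4→C5→Exit: bottleneck 6, flow now 6.
Augment Hall→C2→Lobby→Exit: bottleneck 3, flow now 9.
Augment Hall→C2→C1→Exit: bottleneck 3, flow now 12.
Augment Hall→C4→C2→C1→Exit: bottleneck 5, flow now 17.
No augmenting path remains; maximum flow = 17.
In the residual graph, reachable from Hall: {Hall}.
Min-cut edges: Hall→C4 (11), Hall→C2 (6); capacity 11 + 6 = 17.
Cut capacity 19 exceeds the max flow 17, so it is not minimum.

No — its capacity is 19, but the minimum cut has capacity 17.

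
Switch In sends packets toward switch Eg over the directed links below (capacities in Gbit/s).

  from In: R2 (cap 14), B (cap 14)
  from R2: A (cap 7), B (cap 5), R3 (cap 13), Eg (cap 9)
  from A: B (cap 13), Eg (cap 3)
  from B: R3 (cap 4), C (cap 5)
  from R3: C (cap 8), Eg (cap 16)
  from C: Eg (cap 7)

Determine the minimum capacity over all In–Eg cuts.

Augment In→R2→Eg: bottleneck 9, flow now 9.
Augment In→R2→A→Eg: bottleneck 3, flow now 12.
Augment In→R2→R3→Eg: bottleneck 2, flow now 14.
Augment In→B→R3→Eg: bottleneck 4, flow now 18.
Augment In→B→C→Eg: bottleneck 5, flow now 23.
No augmenting path remains; maximum flow = 23.
By max-flow min-cut, the minimum cut capacity equals the max flow.
In the residual graph, reachable from In: {In, B}.
Min-cut edges: In→R2 (14), B→R3 (4), B→C (5); capacity 14 + 4 + 5 = 23.

23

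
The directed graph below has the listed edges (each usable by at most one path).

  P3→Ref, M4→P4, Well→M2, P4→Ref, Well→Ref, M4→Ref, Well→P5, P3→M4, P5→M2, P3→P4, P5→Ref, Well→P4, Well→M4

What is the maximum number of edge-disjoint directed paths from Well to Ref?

Assign every edge capacity 1; by Menger, the answer equals the max flow.
Path Well→Ref (+1); total 1.
Path Well→M4→Ref (+1); total 2.
Path Well→P5→Ref (+1); total 3.
Path Well→P4→Ref (+1); total 4.
No residual Well→Ref path; max flow = 4.
Certifying cut of size 4: {Well→M4, Well→P4, Well→P5, Well→Ref}.

4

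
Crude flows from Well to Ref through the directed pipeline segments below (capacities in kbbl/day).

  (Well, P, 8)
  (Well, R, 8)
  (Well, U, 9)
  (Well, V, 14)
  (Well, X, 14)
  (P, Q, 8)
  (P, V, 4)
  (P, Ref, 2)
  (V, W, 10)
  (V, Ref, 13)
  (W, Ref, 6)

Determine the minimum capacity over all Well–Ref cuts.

20

Augment Well→P→Ref: bottleneck 2, flow now 2.
Augment Well→V→Ref: bottleneck 13, flow now 15.
Augment Well→V→W→Ref: bottleneck 1, flow now 16.
Augment Well→P→V→W→Ref: bottleneck 4, flow now 20.
No augmenting path remains; maximum flow = 20.
By max-flow min-cut, the minimum cut capacity equals the max flow.
In the residual graph, reachable from Well: {Well, P, Q, R, U, X}.
Min-cut edges: Well→V (14), P→V (4), P→Ref (2); capacity 14 + 4 + 2 = 20.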